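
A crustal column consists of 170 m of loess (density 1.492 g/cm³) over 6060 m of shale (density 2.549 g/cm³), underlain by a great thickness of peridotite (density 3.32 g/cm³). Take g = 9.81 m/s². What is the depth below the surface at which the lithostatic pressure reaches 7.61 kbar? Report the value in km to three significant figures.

Pressure at base of upper layers: 1492×9.81×170 + 2549×9.81×6060 = 1.540×10^8 Pa = 1.540 kbar
Remaining pressure to be supplied by peridotite: 7.610×10^8 − 1.540×10^8 = 6.070×10^8 Pa
Additional depth in peridotite = 6.070×10^8 Pa / (3320 kg/m³ × 9.81 m/s²) = 18637 m
Total depth = 6230 m + 18637 m = 24867 m
= 24.867 km

24.9 km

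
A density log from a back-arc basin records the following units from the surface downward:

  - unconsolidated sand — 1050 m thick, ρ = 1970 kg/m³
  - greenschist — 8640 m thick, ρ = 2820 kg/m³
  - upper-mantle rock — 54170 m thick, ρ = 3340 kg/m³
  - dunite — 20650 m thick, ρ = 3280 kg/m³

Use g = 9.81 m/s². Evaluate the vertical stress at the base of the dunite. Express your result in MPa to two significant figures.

unconsolidated sand: 1970 kg/m³ × 9.81 m/s² × 1050 m = 2.029×10^7 Pa = 20.29 MPa
greenschist: 2820 kg/m³ × 9.81 m/s² × 8640 m = 2.390×10^8 Pa = 239.0 MPa
upper-mantle rock: 3340 kg/m³ × 9.81 m/s² × 54170 m = 1.775×10^9 Pa = 1775 MPa
dunite: 3280 kg/m³ × 9.81 m/s² × 20650 m = 6.645×10^8 Pa = 664.5 MPa
Total = 20.29 + 239.0 + 1775 + 664.5 = 2698.7 MPa

2700 MPa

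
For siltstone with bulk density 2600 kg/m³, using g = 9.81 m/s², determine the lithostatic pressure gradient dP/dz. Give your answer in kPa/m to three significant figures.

dP/dz = ρg = 2600 kg/m³ × 9.81 m/s² = 25506 Pa/m
= 25506 Pa/m × (1 kPa/m / 1000.0 Pa/m) = 25.506 kPa/m

25.5 kPa/m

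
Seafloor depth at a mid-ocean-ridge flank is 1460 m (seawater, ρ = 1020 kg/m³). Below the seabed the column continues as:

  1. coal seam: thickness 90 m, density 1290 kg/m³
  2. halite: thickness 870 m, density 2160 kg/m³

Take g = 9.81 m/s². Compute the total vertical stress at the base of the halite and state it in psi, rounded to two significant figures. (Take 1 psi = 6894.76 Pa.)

seawater: 1020 kg/m³ × 9.81 m/s² × 1460 m = 1.461×10^7 Pa = 2119 psi
coal seam: 1290 kg/m³ × 9.81 m/s² × 90 m = 1.139×10^6 Pa = 165.2 psi
halite: 2160 kg/m³ × 9.81 m/s² × 870 m = 1.843×10^7 Pa = 2674 psi
Total = 2119 + 165.2 + 2674 = 4957.8 psi

5000 psi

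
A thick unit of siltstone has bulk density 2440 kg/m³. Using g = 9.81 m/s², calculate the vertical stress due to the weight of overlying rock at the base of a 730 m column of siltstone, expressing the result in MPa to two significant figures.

17 MPa

siltstone: 2440 kg/m³ × 9.81 m/s² × 730 m = 1.747×10^7 Pa = 17.47 MPa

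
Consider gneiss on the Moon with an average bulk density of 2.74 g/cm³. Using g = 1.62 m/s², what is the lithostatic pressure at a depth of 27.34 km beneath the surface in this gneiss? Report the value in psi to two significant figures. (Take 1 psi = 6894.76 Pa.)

18000 psi

gneiss: 2740 kg/m³ × 1.62 m/s² × 27340 m = 1.214×10^8 Pa = 17601 psi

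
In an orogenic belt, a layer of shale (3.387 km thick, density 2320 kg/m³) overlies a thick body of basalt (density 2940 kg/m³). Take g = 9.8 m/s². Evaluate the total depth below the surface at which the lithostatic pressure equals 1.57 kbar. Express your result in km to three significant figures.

6.16 km

Pressure at base of upper layers: 2320×9.8×3387 = 7.701×10^7 Pa = 0.7701 kbar
Remaining pressure to be supplied by basalt: 1.570×10^8 − 7.701×10^7 = 7.999×10^7 Pa
Additional depth in basalt = 7.999×10^7 Pa / (2940 kg/m³ × 9.8 m/s²) = 2776.4 m
Total depth = 3387 m + 2776.4 m = 6163.4 m
= 6.1634 km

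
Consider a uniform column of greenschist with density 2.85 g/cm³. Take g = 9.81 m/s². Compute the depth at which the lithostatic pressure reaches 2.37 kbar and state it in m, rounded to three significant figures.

8480 m

h = P/(ρg) = 2.37 kbar / (2850 kg/m³ × 9.81 m/s²) = 2.370×10^8 Pa / 27958 Pa/m = 8476.8 m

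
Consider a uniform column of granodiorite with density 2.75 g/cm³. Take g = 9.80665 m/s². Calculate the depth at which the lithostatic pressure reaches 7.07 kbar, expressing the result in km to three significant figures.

h = P/(ρg) = 7.07 kbar / (2750 kg/m³ × 9.80665 m/s²) = 7.070×10^8 Pa / 26968 Pa/m = 26216 m
= 26.216 km

26.2 km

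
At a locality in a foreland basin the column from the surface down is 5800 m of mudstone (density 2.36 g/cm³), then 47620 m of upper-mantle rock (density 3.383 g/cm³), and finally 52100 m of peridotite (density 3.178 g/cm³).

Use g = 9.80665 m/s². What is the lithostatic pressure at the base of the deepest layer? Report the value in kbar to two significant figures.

33 kbar

mudstone: 2360 kg/m³ × 9.80665 m/s² × 5800 m = 1.342×10^8 Pa = 1.342 kbar
upper-mantle rock: 3383 kg/m³ × 9.80665 m/s² × 47620 m = 1.580×10^9 Pa = 15.80 kbar
peridotite: 3178 kg/m³ × 9.80665 m/s² × 52100 m = 1.624×10^9 Pa = 16.24 kbar
Total = 1.342 + 15.80 + 16.24 = 33.378 kbar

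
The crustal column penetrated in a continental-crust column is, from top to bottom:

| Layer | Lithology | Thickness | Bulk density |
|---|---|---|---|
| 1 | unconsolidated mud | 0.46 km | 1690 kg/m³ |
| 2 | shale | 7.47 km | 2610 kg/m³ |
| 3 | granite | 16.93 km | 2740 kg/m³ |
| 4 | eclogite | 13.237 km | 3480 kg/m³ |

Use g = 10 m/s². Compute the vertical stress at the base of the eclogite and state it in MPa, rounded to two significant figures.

unconsolidated mud: 1690 kg/m³ × 10 m/s² × 460 m = 7.774×10^6 Pa = 7.774 MPa
shale: 2610 kg/m³ × 10 m/s² × 7470 m = 1.950×10^8 Pa = 195.0 MPa
granite: 2740 kg/m³ × 10 m/s² × 16930 m = 4.639×10^8 Pa = 463.9 MPa
eclogite: 3480 kg/m³ × 10 m/s² × 13237 m = 4.606×10^8 Pa = 460.6 MPa
Total = 7.774 + 195.0 + 463.9 + 460.6 = 1127.3 MPa

1100 MPa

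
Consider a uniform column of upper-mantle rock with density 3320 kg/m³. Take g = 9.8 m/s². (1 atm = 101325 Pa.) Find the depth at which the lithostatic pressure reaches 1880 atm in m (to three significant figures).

h = P/(ρg) = 1880 atm / (3320 kg/m³ × 9.8 m/s²) = 1.905×10^8 Pa / 32536 Pa/m = 5854.8 m

5850 m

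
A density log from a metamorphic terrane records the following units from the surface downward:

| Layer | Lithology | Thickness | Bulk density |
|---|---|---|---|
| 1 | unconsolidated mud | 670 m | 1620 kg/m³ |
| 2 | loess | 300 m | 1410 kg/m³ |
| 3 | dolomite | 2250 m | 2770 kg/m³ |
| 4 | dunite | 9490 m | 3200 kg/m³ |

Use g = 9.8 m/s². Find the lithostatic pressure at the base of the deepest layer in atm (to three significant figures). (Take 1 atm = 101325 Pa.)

unconsolidated mud: 1620 kg/m³ × 9.8 m/s² × 670 m = 1.064×10^7 Pa = 105.0 atm
loess: 1410 kg/m³ × 9.8 m/s² × 300 m = 4.145×10^6 Pa = 40.91 atm
dolomite: 2770 kg/m³ × 9.8 m/s² × 2250 m = 6.108×10^7 Pa = 602.8 atm
dunite: 3200 kg/m³ × 9.8 m/s² × 9490 m = 2.976×10^8 Pa = 2937 atm
Total = 105.0 + 40.91 + 602.8 + 2937 = 3685.8 atm

3690 atm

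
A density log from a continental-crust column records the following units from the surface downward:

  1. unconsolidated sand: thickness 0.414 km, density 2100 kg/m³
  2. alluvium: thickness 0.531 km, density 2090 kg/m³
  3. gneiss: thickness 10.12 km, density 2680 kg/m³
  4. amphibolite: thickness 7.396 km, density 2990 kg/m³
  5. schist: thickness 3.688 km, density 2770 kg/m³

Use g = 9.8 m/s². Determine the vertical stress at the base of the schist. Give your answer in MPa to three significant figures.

unconsolidated sand: 2100 kg/m³ × 9.8 m/s² × 414 m = 8.520×10^6 Pa = 8.520 MPa
alluvium: 2090 kg/m³ × 9.8 m/s² × 531 m = 1.088×10^7 Pa = 10.88 MPa
gneiss: 2680 kg/m³ × 9.8 m/s² × 10120 m = 2.658×10^8 Pa = 265.8 MPa
amphibolite: 2990 kg/m³ × 9.8 m/s² × 7396 m = 2.167×10^8 Pa = 216.7 MPa
schist: 2770 kg/m³ × 9.8 m/s² × 3688 m = 1.001×10^8 Pa = 100.1 MPa
Total = 8.520 + 10.88 + 265.8 + 216.7 + 100.1 = 602.02 MPa

602 MPa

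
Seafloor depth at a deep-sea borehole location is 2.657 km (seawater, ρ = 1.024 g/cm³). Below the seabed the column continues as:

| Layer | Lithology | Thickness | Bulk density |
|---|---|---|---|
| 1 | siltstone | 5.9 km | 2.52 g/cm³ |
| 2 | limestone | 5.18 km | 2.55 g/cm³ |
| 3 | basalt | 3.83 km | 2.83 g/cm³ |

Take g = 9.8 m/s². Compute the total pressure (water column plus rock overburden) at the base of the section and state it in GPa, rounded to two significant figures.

seawater: 1024 kg/m³ × 9.8 m/s² × 2657 m = 2.666×10^7 Pa = 0.02666 GPa
siltstone: 2520 kg/m³ × 9.8 m/s² × 5900 m = 1.457×10^8 Pa = 0.1457 GPa
limestone: 2550 kg/m³ × 9.8 m/s² × 5180 m = 1.294×10^8 Pa = 0.1294 GPa
basalt: 2830 kg/m³ × 9.8 m/s² × 3830 m = 1.062×10^8 Pa = 0.1062 GPa
Total = 0.02666 + 0.1457 + 0.1294 + 0.1062 = 0.40804 GPa

0.41 GPa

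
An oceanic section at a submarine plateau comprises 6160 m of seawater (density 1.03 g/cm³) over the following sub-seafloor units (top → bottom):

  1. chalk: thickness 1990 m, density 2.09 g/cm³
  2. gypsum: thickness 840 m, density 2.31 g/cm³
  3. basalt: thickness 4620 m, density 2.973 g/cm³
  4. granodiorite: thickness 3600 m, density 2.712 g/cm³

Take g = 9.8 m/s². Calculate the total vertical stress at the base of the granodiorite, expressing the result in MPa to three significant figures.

seawater: 1030 kg/m³ × 9.8 m/s² × 6160 m = 6.218×10^7 Pa = 62.18 MPa
chalk: 2090 kg/m³ × 9.8 m/s² × 1990 m = 4.076×10^7 Pa = 40.76 MPa
gypsum: 2310 kg/m³ × 9.8 m/s² × 840 m = 1.902×10^7 Pa = 19.02 MPa
basalt: 2973 kg/m³ × 9.8 m/s² × 4620 m = 1.346×10^8 Pa = 134.6 MPa
granodiorite: 2712 kg/m³ × 9.8 m/s² × 3600 m = 9.568×10^7 Pa = 95.68 MPa
Total = 62.18 + 40.76 + 19.02 + 134.6 + 95.68 = 352.24 MPa

352 MPa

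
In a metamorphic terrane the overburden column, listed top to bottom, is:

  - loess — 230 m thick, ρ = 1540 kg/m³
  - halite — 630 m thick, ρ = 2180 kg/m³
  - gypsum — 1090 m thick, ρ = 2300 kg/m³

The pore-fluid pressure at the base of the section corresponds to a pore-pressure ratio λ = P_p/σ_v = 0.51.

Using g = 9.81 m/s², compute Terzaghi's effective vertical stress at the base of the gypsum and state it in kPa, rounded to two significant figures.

Overburden (lithostatic) stress σ_v:
loess: 1540 kg/m³ × 9.81 m/s² × 230 m = 3.475×10^6 Pa = 3.475 MPa
halite: 2180 kg/m³ × 9.81 m/s² × 630 m = 1.347×10^7 Pa = 13.47 MPa
gypsum: 2300 kg/m³ × 9.81 m/s² × 1090 m = 2.459×10^7 Pa = 24.59 MPa
Total = 3.475 + 13.47 + 24.59 = 41.541 MPa
Pore pressure P_p = λ·σ_v = 0.51 × 41.54 MPa = 21.19 MPa
Effective stress σ' = σ_v − P_p = 41.54 − 21.19 = 20.355 MPa = 20355 kPa

20000 kPa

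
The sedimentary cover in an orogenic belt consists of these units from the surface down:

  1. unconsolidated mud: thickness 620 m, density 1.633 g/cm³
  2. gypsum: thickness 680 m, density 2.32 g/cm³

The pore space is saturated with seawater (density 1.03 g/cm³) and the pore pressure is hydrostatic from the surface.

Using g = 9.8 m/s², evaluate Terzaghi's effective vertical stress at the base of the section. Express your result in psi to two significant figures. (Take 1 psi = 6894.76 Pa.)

1800 psi

Overburden (lithostatic) stress σ_v:
unconsolidated mud: 1633 kg/m³ × 9.8 m/s² × 620 m = 9.922×10^6 Pa = 9.922 MPa
gypsum: 2320 kg/m³ × 9.8 m/s² × 680 m = 1.546×10^7 Pa = 15.46 MPa
Total = 9.922 + 15.46 = 25.383 MPa
Pore pressure P_p = 1030 kg/m³ × 9.8 m/s² × 1300 m = 1.312×10^7 Pa = 13.12 MPa
Effective stress σ' = σ_v − P_p = 25.38 − 13.12 = 12.260 MPa = 1778.2 psi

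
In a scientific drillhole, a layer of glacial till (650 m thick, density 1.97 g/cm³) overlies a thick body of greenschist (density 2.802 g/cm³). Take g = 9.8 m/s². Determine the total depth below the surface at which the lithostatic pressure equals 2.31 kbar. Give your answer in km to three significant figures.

Pressure at base of upper layers: 1970×9.8×650 = 1.255×10^7 Pa = 0.1255 kbar
Remaining pressure to be supplied by greenschist: 2.310×10^8 − 1.255×10^7 = 2.185×10^8 Pa
Additional depth in greenschist = 2.185×10^8 Pa / (2802 kg/m³ × 9.8 m/s²) = 7955.4 m
Total depth = 650 m + 7955.4 m = 8605.4 m
= 8.6054 km

8.61 km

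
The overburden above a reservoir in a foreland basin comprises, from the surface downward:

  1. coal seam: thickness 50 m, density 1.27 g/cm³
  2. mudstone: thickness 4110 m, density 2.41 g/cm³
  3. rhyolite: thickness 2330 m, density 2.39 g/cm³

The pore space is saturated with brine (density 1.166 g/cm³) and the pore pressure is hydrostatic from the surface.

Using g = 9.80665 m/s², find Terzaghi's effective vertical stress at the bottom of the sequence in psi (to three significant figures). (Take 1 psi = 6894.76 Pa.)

Overburden (lithostatic) stress σ_v:
coal seam: 1270 kg/m³ × 9.80665 m/s² × 50 m = 6.227×10^5 Pa = 0.6227 MPa
mudstone: 2410 kg/m³ × 9.80665 m/s² × 4110 m = 9.714×10^7 Pa = 97.14 MPa
rhyolite: 2390 kg/m³ × 9.80665 m/s² × 2330 m = 5.461×10^7 Pa = 54.61 MPa
Total = 0.6227 + 97.14 + 54.61 = 152.37 MPa
Pore pressure P_p = 1166 kg/m³ × 9.80665 m/s² × 6490 m = 7.421×10^7 Pa = 74.21 MPa
Effective stress σ' = σ_v − P_p = 152.4 − 74.21 = 78.159 MPa = 11336 psi

11300 psi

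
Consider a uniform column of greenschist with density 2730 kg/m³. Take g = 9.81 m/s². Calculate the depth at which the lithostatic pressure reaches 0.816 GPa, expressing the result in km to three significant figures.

h = P/(ρg) = 0.816 GPa / (2730 kg/m³ × 9.81 m/s²) = 8.160×10^8 Pa / 26781 Pa/m = 30469 m
= 30.469 km

30.5 km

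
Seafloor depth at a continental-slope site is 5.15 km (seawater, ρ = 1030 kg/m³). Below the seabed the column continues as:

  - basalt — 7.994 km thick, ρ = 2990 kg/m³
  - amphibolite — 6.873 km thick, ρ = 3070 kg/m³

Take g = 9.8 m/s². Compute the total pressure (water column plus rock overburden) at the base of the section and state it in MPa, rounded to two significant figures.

seawater: 1030 kg/m³ × 9.8 m/s² × 5150 m = 5.198×10^7 Pa = 51.98 MPa
basalt: 2990 kg/m³ × 9.8 m/s² × 7994 m = 2.342×10^8 Pa = 234.2 MPa
amphibolite: 3070 kg/m³ × 9.8 m/s² × 6873 m = 2.068×10^8 Pa = 206.8 MPa
Total = 51.98 + 234.2 + 206.8 = 493.01 MPa

490 MPa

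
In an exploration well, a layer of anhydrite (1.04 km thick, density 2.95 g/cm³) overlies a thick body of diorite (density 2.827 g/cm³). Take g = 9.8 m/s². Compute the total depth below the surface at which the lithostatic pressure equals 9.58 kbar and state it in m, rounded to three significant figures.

Pressure at base of upper layers: 2950×9.8×1040 = 3.007×10^7 Pa = 0.3007 kbar
Remaining pressure to be supplied by diorite: 9.580×10^8 − 3.007×10^7 = 9.279×10^8 Pa
Additional depth in diorite = 9.279×10^8 Pa / (2827 kg/m³ × 9.8 m/s²) = 33494 m
Total depth = 1040 m + 33494 m = 34534 m

34500 m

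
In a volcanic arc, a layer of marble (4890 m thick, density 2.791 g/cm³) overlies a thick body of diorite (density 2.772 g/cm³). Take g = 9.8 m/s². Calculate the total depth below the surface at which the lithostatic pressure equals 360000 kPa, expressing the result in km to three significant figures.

Pressure at base of upper layers: 2791×9.8×4890 = 1.338×10^8 Pa = 1.338×10^5 kPa
Remaining pressure to be supplied by diorite: 3.600×10^8 − 1.338×10^8 = 2.262×10^8 Pa
Additional depth in diorite = 2.262×10^8 Pa / (2772 kg/m³ × 9.8 m/s²) = 8328.5 m
Total depth = 4890 m + 8328.5 m = 13219 m
= 13.219 km

13.2 km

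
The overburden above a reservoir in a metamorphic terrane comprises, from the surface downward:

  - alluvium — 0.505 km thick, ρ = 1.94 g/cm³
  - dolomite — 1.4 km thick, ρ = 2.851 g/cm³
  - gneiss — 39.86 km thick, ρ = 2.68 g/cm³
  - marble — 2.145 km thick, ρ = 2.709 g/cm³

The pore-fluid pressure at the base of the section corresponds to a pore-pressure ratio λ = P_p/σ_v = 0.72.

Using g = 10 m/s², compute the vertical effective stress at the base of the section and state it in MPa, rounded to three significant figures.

329 MPa

Overburden (lithostatic) stress σ_v:
alluvium: 1940 kg/m³ × 10 m/s² × 505 m = 9.797×10^6 Pa = 9.797 MPa
dolomite: 2851 kg/m³ × 10 m/s² × 1400 m = 3.991×10^7 Pa = 39.91 MPa
gneiss: 2680 kg/m³ × 10 m/s² × 39860 m = 1.068×10^9 Pa = 1068 MPa
marble: 2709 kg/m³ × 10 m/s² × 2145 m = 5.811×10^7 Pa = 58.11 MPa
Total = 9.797 + 39.91 + 1068 + 58.11 = 1176.1 MPa
Pore pressure P_p = λ·σ_v = 0.72 × 1176 MPa = 846.8 MPa
Effective stress σ' = σ_v − P_p = 1176 − 846.8 = 329.30 MPa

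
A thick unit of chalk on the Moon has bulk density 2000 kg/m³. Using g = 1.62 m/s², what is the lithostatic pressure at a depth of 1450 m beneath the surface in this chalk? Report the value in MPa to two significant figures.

4.7 MPa

chalk: 2000 kg/m³ × 1.62 m/s² × 1450 m = 4.698×10^6 Pa = 4.698 MPa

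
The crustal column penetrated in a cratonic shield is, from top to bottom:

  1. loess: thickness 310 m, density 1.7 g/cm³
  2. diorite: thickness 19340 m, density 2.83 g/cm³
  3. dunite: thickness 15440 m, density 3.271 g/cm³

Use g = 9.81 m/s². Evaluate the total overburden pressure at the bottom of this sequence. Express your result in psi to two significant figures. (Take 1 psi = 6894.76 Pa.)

loess: 1700 kg/m³ × 9.81 m/s² × 310 m = 5.170×10^6 Pa = 749.8 psi
diorite: 2830 kg/m³ × 9.81 m/s² × 19340 m = 5.369×10^8 Pa = 77874 psi
dunite: 3271 kg/m³ × 9.81 m/s² × 15440 m = 4.954×10^8 Pa = 71858 psi
Total = 749.8 + 77874 + 71858 = 1.5048×10^5 psi

150000 psi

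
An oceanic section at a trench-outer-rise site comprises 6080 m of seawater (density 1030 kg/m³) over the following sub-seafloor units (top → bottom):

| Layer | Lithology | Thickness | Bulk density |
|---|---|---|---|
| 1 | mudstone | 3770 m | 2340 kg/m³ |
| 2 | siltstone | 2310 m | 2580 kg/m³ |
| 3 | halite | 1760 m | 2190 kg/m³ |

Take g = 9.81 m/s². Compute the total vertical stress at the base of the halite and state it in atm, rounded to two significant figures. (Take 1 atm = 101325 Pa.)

2400 atm

seawater: 1030 kg/m³ × 9.81 m/s² × 6080 m = 6.143×10^7 Pa = 606.3 atm
mudstone: 2340 kg/m³ × 9.81 m/s² × 3770 m = 8.654×10^7 Pa = 854.1 atm
siltstone: 2580 kg/m³ × 9.81 m/s² × 2310 m = 5.847×10^7 Pa = 577.0 atm
halite: 2190 kg/m³ × 9.81 m/s² × 1760 m = 3.781×10^7 Pa = 373.2 atm
Total = 606.3 + 854.1 + 577.0 + 373.2 = 2410.6 atm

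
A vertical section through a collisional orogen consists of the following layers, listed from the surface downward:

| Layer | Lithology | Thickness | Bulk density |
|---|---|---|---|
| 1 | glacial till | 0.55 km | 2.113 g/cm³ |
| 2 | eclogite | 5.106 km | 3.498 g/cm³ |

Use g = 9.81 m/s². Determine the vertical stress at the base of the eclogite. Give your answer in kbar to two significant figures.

1.9 kbar

glacial till: 2113 kg/m³ × 9.81 m/s² × 550 m = 1.140×10^7 Pa = 0.1140 kbar
eclogite: 3498 kg/m³ × 9.81 m/s² × 5106 m = 1.752×10^8 Pa = 1.752 kbar
Total = 0.1140 + 1.752 = 1.8662 kbar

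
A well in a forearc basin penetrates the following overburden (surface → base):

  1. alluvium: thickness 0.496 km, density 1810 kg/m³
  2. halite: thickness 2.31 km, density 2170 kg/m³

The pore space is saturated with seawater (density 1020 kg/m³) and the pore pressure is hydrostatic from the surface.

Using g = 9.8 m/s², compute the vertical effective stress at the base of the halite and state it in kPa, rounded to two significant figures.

Overburden (lithostatic) stress σ_v:
alluvium: 1810 kg/m³ × 9.8 m/s² × 496 m = 8.798×10^6 Pa = 8.798 MPa
halite: 2170 kg/m³ × 9.8 m/s² × 2310 m = 4.912×10^7 Pa = 49.12 MPa
Total = 8.798 + 49.12 = 57.923 MPa
Pore pressure P_p = 1020 kg/m³ × 9.8 m/s² × 2806 m = 2.805×10^7 Pa = 28.05 MPa
Effective stress σ' = σ_v − P_p = 57.92 − 28.05 = 29.874 MPa = 29874 kPa

30000 kPa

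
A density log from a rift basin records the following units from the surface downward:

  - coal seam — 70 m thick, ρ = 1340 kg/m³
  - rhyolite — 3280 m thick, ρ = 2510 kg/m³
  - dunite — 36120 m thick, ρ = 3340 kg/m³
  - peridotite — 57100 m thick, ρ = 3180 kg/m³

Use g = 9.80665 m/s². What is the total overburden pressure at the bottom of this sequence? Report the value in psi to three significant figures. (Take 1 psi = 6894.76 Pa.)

442000 psi

coal seam: 1340 kg/m³ × 9.80665 m/s² × 70 m = 9.199×10^5 Pa = 133.4 psi
rhyolite: 2510 kg/m³ × 9.80665 m/s² × 3280 m = 8.074×10^7 Pa = 11710 psi
dunite: 3340 kg/m³ × 9.80665 m/s² × 36120 m = 1.183×10^9 Pa = 1.716×10^5 psi
peridotite: 3180 kg/m³ × 9.80665 m/s² × 57100 m = 1.781×10^9 Pa = 2.583×10^5 psi
Total = 133.4 + 11710 + 1.716×10^5 + 2.583×10^5 = 4.4170×10^5 psi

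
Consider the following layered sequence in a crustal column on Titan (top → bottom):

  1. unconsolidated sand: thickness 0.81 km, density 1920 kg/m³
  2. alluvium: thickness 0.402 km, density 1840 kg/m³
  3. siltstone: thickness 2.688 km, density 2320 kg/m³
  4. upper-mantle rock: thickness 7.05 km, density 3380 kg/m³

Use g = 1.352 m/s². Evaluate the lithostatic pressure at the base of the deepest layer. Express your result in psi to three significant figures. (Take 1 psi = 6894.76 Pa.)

6350 psi

unconsolidated sand: 1920 kg/m³ × 1.352 m/s² × 810 m = 2.103×10^6 Pa = 305.0 psi
alluvium: 1840 kg/m³ × 1.352 m/s² × 402 m = 1.000×10^6 Pa = 145.0 psi
siltstone: 2320 kg/m³ × 1.352 m/s² × 2688 m = 8.431×10^6 Pa = 1223 psi
upper-mantle rock: 3380 kg/m³ × 1.352 m/s² × 7050 m = 3.222×10^7 Pa = 4673 psi
Total = 305.0 + 145.0 + 1223 + 4673 = 6345.5 psi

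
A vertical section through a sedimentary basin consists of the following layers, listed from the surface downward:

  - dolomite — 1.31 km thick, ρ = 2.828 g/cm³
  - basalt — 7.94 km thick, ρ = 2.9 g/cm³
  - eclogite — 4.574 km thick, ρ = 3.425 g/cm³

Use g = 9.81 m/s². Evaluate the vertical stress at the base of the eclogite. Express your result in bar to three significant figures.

dolomite: 2828 kg/m³ × 9.81 m/s² × 1310 m = 3.634×10^7 Pa = 363.4 bar
basalt: 2900 kg/m³ × 9.81 m/s² × 7940 m = 2.259×10^8 Pa = 2259 bar
eclogite: 3425 kg/m³ × 9.81 m/s² × 4574 m = 1.537×10^8 Pa = 1537 bar
Total = 363.4 + 2259 + 1537 = 4159.1 bar

4160 bar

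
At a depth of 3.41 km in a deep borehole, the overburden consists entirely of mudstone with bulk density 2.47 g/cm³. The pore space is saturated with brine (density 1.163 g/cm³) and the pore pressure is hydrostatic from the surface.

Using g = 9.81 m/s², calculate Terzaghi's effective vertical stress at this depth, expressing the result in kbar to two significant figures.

0.44 kbar

Overburden (lithostatic) stress σ_v:
mudstone: 2470 kg/m³ × 9.81 m/s² × 3410 m = 8.263×10^7 Pa = 82.63 MPa
Pore pressure P_p = 1163 kg/m³ × 9.81 m/s² × 3410 m = 3.890×10^7 Pa = 38.90 MPa
Effective stress σ' = σ_v − P_p = 82.63 − 38.90 = 43.722 MPa = 0.43722 kbar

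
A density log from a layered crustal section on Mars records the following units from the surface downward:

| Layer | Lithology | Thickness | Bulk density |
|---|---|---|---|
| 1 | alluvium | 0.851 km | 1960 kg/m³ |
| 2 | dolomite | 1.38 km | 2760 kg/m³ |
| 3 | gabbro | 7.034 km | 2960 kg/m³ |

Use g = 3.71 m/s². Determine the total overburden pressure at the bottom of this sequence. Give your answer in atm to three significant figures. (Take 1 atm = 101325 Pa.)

alluvium: 1960 kg/m³ × 3.71 m/s² × 851 m = 6.188×10^6 Pa = 61.07 atm
dolomite: 2760 kg/m³ × 3.71 m/s² × 1380 m = 1.413×10^7 Pa = 139.5 atm
gabbro: 2960 kg/m³ × 3.71 m/s² × 7034 m = 7.724×10^7 Pa = 762.3 atm
Total = 61.07 + 139.5 + 762.3 = 962.88 atm

963 atm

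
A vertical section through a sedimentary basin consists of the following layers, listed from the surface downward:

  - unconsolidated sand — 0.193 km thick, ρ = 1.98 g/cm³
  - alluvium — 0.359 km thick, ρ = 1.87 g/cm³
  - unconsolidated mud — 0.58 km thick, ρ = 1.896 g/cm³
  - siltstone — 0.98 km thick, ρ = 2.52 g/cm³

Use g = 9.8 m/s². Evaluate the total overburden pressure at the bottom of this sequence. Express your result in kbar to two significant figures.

0.45 kbar

unconsolidated sand: 1980 kg/m³ × 9.8 m/s² × 193 m = 3.745×10^6 Pa = 0.03745 kbar
alluvium: 1870 kg/m³ × 9.8 m/s² × 359 m = 6.579×10^6 Pa = 0.06579 kbar
unconsolidated mud: 1896 kg/m³ × 9.8 m/s² × 580 m = 1.078×10^7 Pa = 0.1078 kbar
siltstone: 2520 kg/m³ × 9.8 m/s² × 980 m = 2.420×10^7 Pa = 0.2420 kbar
Total = 0.03745 + 0.06579 + 0.1078 + 0.2420 = 0.45303 kbar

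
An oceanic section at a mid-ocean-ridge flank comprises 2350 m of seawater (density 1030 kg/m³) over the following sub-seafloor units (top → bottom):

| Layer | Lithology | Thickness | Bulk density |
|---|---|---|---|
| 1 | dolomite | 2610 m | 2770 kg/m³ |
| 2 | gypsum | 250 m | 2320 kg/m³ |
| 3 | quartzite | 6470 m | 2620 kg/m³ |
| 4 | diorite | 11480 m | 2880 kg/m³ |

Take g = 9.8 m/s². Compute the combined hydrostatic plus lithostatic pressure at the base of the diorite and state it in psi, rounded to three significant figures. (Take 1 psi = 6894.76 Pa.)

seawater: 1030 kg/m³ × 9.8 m/s² × 2350 m = 2.372×10^7 Pa = 3440 psi
dolomite: 2770 kg/m³ × 9.8 m/s² × 2610 m = 7.085×10^7 Pa = 10276 psi
gypsum: 2320 kg/m³ × 9.8 m/s² × 250 m = 5.684×10^6 Pa = 824.4 psi
quartzite: 2620 kg/m³ × 9.8 m/s² × 6470 m = 1.661×10^8 Pa = 24094 psi
diorite: 2880 kg/m³ × 9.8 m/s² × 11480 m = 3.240×10^8 Pa = 46994 psi
Total = 3440 + 10276 + 824.4 + 24094 + 46994 = 85629 psi

85600 psi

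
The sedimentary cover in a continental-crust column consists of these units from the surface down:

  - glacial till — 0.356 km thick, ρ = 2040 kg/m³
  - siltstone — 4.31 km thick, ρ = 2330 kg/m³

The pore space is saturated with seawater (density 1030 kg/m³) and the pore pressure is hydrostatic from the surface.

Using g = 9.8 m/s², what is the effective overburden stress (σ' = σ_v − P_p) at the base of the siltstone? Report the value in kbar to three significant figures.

0.584 kbar

Overburden (lithostatic) stress σ_v:
glacial till: 2040 kg/m³ × 9.8 m/s² × 356 m = 7.117×10^6 Pa = 7.117 MPa
siltstone: 2330 kg/m³ × 9.8 m/s² × 4310 m = 9.841×10^7 Pa = 98.41 MPa
Total = 7.117 + 98.41 = 105.53 MPa
Pore pressure P_p = 1030 kg/m³ × 9.8 m/s² × 4666 m = 4.710×10^7 Pa = 47.10 MPa
Effective stress σ' = σ_v − P_p = 105.5 − 47.10 = 58.433 MPa = 0.58433 kbar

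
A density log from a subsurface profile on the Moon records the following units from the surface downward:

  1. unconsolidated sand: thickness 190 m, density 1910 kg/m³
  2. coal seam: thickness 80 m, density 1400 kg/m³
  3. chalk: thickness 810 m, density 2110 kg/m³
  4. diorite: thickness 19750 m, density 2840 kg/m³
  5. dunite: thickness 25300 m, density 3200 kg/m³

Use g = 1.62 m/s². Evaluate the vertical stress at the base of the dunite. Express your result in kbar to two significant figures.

unconsolidated sand: 1910 kg/m³ × 1.62 m/s² × 190 m = 5.879×10^5 Pa = 5.879×10^-3 kbar
coal seam: 1400 kg/m³ × 1.62 m/s² × 80 m = 1.814×10^5 Pa = 1.814×10^-3 kbar
chalk: 2110 kg/m³ × 1.62 m/s² × 810 m = 2.769×10^6 Pa = 0.02769 kbar
diorite: 2840 kg/m³ × 1.62 m/s² × 19750 m = 9.087×10^7 Pa = 0.9087 kbar
dunite: 3200 kg/m³ × 1.62 m/s² × 25300 m = 1.312×10^8 Pa = 1.312 kbar
Total = 5.879×10^-3 + 1.814×10^-3 + 0.02769 + 0.9087 + 1.312 = 2.2556 kbar

2.3 kbar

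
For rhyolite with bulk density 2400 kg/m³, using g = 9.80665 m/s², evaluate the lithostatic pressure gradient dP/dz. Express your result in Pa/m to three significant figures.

dP/dz = ρg = 2400 kg/m³ × 9.80665 m/s² = 23536 Pa/m

23500 Pa/m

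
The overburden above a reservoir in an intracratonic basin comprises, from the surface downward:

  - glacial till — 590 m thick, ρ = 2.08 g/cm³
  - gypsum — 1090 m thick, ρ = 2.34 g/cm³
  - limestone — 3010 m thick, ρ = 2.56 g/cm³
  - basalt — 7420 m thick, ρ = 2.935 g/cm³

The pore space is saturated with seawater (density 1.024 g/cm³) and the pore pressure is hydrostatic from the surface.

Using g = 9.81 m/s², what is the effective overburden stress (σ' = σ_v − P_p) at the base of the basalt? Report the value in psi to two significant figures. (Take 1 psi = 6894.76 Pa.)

Overburden (lithostatic) stress σ_v:
glacial till: 2080 kg/m³ × 9.81 m/s² × 590 m = 1.204×10^7 Pa = 12.04 MPa
gypsum: 2340 kg/m³ × 9.81 m/s² × 1090 m = 2.502×10^7 Pa = 25.02 MPa
limestone: 2560 kg/m³ × 9.81 m/s² × 3010 m = 7.559×10^7 Pa = 75.59 MPa
basalt: 2935 kg/m³ × 9.81 m/s² × 7420 m = 2.136×10^8 Pa = 213.6 MPa
Total = 12.04 + 25.02 + 75.59 + 213.6 = 326.29 MPa
Pore pressure P_p = 1024 kg/m³ × 9.81 m/s² × 12110 m = 1.217×10^8 Pa = 121.7 MPa
Effective stress σ' = σ_v − P_p = 326.3 − 121.7 = 204.64 MPa = 29681 psi

30000 psi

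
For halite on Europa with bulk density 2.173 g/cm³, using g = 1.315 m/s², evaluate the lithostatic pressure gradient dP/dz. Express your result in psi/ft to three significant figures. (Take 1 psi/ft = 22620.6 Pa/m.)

0.126 psi/ft

dP/dz = ρg = 2173 kg/m³ × 1.315 m/s² = 2857.5 Pa/m
= 2857.5 Pa/m × (1 psi/ft / 22621 Pa/m) = 0.12632 psi/ft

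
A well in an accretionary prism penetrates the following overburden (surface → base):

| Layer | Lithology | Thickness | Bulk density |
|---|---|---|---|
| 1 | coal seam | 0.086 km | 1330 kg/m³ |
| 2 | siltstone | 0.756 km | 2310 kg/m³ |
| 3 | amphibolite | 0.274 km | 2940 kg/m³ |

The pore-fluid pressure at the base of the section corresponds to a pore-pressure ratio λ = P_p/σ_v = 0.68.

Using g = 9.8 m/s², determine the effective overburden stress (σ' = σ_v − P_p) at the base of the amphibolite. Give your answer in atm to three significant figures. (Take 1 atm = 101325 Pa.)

82.5 atm

Overburden (lithostatic) stress σ_v:
coal seam: 1330 kg/m³ × 9.8 m/s² × 86 m = 1.121×10^6 Pa = 1.121 MPa
siltstone: 2310 kg/m³ × 9.8 m/s² × 756 m = 1.711×10^7 Pa = 17.11 MPa
amphibolite: 2940 kg/m³ × 9.8 m/s² × 274 m = 7.894×10^6 Pa = 7.894 MPa
Total = 1.121 + 17.11 + 7.894 = 26.130 MPa
Pore pressure P_p = λ·σ_v = 0.68 × 26.13 MPa = 17.77 MPa
Effective stress σ' = σ_v − P_p = 26.13 − 17.77 = 8.3615 MPa = 82.522 atm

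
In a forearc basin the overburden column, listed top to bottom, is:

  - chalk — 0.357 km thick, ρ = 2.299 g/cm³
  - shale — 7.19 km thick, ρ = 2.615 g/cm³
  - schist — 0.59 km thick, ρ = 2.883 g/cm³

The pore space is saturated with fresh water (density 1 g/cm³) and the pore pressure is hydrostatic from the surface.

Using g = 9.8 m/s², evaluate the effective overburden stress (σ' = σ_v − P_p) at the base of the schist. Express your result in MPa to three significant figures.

Overburden (lithostatic) stress σ_v:
chalk: 2299 kg/m³ × 9.8 m/s² × 357 m = 8.043×10^6 Pa = 8.043 MPa
shale: 2615 kg/m³ × 9.8 m/s² × 7190 m = 1.843×10^8 Pa = 184.3 MPa
schist: 2883 kg/m³ × 9.8 m/s² × 590 m = 1.667×10^7 Pa = 16.67 MPa
Total = 8.043 + 184.3 + 16.67 = 208.97 MPa
Pore pressure P_p = 1000 kg/m³ × 9.8 m/s² × 8137 m = 7.974×10^7 Pa = 79.74 MPa
Effective stress σ' = σ_v − P_p = 209.0 − 79.74 = 129.23 MPa

129 MPa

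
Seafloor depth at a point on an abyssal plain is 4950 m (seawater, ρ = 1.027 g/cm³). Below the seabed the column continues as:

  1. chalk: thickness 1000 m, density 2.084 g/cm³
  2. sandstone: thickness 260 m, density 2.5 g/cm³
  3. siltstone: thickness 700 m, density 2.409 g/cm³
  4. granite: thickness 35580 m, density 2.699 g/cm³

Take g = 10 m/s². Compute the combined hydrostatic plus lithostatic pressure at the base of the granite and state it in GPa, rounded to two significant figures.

seawater: 1027 kg/m³ × 10 m/s² × 4950 m = 5.084×10^7 Pa = 0.05084 GPa
chalk: 2084 kg/m³ × 10 m/s² × 1000 m = 2.084×10^7 Pa = 0.02084 GPa
sandstone: 2500 kg/m³ × 10 m/s² × 260 m = 6.500×10^6 Pa = 6.500×10^-3 GPa
siltstone: 2409 kg/m³ × 10 m/s² × 700 m = 1.686×10^7 Pa = 0.01686 GPa
granite: 2699 kg/m³ × 10 m/s² × 35580 m = 9.603×10^8 Pa = 0.9603 GPa
Total = 0.05084 + 0.02084 + 6.500×10^-3 + 0.01686 + 0.9603 = 1.0553 GPa

1.1 GPa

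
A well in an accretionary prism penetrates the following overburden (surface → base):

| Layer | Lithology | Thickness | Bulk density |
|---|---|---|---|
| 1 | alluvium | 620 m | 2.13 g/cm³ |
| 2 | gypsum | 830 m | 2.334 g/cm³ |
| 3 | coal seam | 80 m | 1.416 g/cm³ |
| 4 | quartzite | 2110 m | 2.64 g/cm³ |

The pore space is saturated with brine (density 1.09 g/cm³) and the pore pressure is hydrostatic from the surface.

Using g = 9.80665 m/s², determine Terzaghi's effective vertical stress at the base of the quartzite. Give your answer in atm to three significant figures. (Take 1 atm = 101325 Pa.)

Overburden (lithostatic) stress σ_v:
alluvium: 2130 kg/m³ × 9.80665 m/s² × 620 m = 1.295×10^7 Pa = 12.95 MPa
gypsum: 2334 kg/m³ × 9.80665 m/s² × 830 m = 1.900×10^7 Pa = 19.00 MPa
coal seam: 1416 kg/m³ × 9.80665 m/s² × 80 m = 1.111×10^6 Pa = 1.111 MPa
quartzite: 2640 kg/m³ × 9.80665 m/s² × 2110 m = 5.463×10^7 Pa = 54.63 MPa
Total = 12.95 + 19.00 + 1.111 + 54.63 = 87.686 MPa
Pore pressure P_p = 1090 kg/m³ × 9.80665 m/s² × 3640 m = 3.891×10^7 Pa = 38.91 MPa
Effective stress σ' = σ_v − P_p = 87.69 − 38.91 = 48.777 MPa = 481.39 atm

481 atm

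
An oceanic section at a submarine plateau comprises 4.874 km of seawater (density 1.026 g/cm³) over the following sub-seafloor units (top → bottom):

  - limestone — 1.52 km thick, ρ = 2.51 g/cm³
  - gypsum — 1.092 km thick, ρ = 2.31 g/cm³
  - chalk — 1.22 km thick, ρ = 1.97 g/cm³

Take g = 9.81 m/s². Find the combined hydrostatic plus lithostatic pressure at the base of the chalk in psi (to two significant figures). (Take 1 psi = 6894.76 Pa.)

seawater: 1026 kg/m³ × 9.81 m/s² × 4874 m = 4.906×10^7 Pa = 7115 psi
limestone: 2510 kg/m³ × 9.81 m/s² × 1520 m = 3.743×10^7 Pa = 5428 psi
gypsum: 2310 kg/m³ × 9.81 m/s² × 1092 m = 2.475×10^7 Pa = 3589 psi
chalk: 1970 kg/m³ × 9.81 m/s² × 1220 m = 2.358×10^7 Pa = 3420 psi
Total = 7115 + 5428 + 3589 + 3420 = 19552 psi

20000 psi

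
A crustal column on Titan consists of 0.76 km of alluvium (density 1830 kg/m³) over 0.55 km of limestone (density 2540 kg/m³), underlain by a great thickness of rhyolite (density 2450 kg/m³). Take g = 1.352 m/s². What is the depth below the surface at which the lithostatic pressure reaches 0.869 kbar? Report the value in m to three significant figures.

26400 m

Pressure at base of upper layers: 1830×1.352×760 + 2540×1.352×550 = 3.769×10^6 Pa = 0.03769 kbar
Remaining pressure to be supplied by rhyolite: 8.690×10^7 − 3.769×10^6 = 8.313×10^7 Pa
Additional depth in rhyolite = 8.313×10^7 Pa / (2450 kg/m³ × 1.352 m/s²) = 25097 m
Total depth = 1310 m + 25097 m = 26407 m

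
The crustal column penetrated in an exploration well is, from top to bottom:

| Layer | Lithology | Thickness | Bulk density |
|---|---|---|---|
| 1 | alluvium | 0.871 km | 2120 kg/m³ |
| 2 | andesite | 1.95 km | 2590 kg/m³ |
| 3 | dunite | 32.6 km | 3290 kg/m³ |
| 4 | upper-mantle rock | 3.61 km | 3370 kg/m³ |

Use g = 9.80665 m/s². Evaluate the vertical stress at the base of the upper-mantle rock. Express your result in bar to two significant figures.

alluvium: 2120 kg/m³ × 9.80665 m/s² × 871 m = 1.811×10^7 Pa = 181.1 bar
andesite: 2590 kg/m³ × 9.80665 m/s² × 1950 m = 4.953×10^7 Pa = 495.3 bar
dunite: 3290 kg/m³ × 9.80665 m/s² × 32600 m = 1.052×10^9 Pa = 10518 bar
upper-mantle rock: 3370 kg/m³ × 9.80665 m/s² × 3610 m = 1.193×10^8 Pa = 1193 bar
Total = 181.1 + 495.3 + 10518 + 1193 = 12387 bar

12000 bar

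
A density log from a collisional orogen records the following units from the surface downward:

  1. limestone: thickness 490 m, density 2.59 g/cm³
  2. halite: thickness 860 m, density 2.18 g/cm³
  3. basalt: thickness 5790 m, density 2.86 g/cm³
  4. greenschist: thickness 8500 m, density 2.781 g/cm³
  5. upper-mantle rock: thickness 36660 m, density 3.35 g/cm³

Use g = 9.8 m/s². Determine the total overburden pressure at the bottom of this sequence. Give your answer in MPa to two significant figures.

1600 MPa

limestone: 2590 kg/m³ × 9.8 m/s² × 490 m = 1.244×10^7 Pa = 12.44 MPa
halite: 2180 kg/m³ × 9.8 m/s² × 860 m = 1.837×10^7 Pa = 18.37 MPa
basalt: 2860 kg/m³ × 9.8 m/s² × 5790 m = 1.623×10^8 Pa = 162.3 MPa
greenschist: 2781 kg/m³ × 9.8 m/s² × 8500 m = 2.317×10^8 Pa = 231.7 MPa
upper-mantle rock: 3350 kg/m³ × 9.8 m/s² × 36660 m = 1.204×10^9 Pa = 1204 MPa
Total = 12.44 + 18.37 + 162.3 + 231.7 + 1204 = 1628.3 MPa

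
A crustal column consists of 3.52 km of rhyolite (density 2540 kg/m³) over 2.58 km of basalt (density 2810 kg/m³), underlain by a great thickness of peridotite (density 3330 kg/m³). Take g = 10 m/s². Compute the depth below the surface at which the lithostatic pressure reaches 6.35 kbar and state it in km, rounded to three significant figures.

20.3 km

Pressure at base of upper layers: 2540×10×3520 + 2810×10×2580 = 1.619×10^8 Pa = 1.619 kbar
Remaining pressure to be supplied by peridotite: 6.350×10^8 − 1.619×10^8 = 4.731×10^8 Pa
Additional depth in peridotite = 4.731×10^8 Pa / (3330 kg/m³ × 10 m/s²) = 14207 m
Total depth = 6100 m + 14207 m = 20307 m
= 20.307 km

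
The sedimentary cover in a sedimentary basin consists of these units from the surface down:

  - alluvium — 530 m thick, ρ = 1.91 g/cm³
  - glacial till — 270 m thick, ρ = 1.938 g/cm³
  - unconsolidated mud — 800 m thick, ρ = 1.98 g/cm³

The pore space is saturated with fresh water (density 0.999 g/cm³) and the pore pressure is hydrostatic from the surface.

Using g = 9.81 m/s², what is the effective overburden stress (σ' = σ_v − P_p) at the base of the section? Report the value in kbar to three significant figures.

0.149 kbar

Overburden (lithostatic) stress σ_v:
alluvium: 1910 kg/m³ × 9.81 m/s² × 530 m = 9.931×10^6 Pa = 9.931 MPa
glacial till: 1938 kg/m³ × 9.81 m/s² × 270 m = 5.133×10^6 Pa = 5.133 MPa
unconsolidated mud: 1980 kg/m³ × 9.81 m/s² × 800 m = 1.554×10^7 Pa = 15.54 MPa
Total = 9.931 + 5.133 + 15.54 = 30.603 MPa
Pore pressure P_p = 999 kg/m³ × 9.81 m/s² × 1600 m = 1.568×10^7 Pa = 15.68 MPa
Effective stress σ' = σ_v − P_p = 30.60 − 15.68 = 14.923 MPa = 0.14923 kbar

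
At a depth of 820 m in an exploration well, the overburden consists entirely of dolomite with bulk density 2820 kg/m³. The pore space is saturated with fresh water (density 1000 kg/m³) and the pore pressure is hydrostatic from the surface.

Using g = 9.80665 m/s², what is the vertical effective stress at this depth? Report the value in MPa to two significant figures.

15 MPa

Overburden (lithostatic) stress σ_v:
dolomite: 2820 kg/m³ × 9.80665 m/s² × 820 m = 2.268×10^7 Pa = 22.68 MPa
Pore pressure P_p = 1000 kg/m³ × 9.80665 m/s² × 820 m = 8.041×10^6 Pa = 8.041 MPa
Effective stress σ' = σ_v − P_p = 22.68 − 8.041 = 14.635 MPa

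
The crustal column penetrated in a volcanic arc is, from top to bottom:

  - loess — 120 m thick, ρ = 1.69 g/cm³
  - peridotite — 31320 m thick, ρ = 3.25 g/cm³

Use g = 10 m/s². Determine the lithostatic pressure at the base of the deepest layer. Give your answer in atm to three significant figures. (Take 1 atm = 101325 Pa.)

loess: 1690 kg/m³ × 10 m/s² × 120 m = 2.028×10^6 Pa = 20.01 atm
peridotite: 3250 kg/m³ × 10 m/s² × 31320 m = 1.018×10^9 Pa = 10046 atm
Total = 20.01 + 10046 = 10066 atm

10100 atm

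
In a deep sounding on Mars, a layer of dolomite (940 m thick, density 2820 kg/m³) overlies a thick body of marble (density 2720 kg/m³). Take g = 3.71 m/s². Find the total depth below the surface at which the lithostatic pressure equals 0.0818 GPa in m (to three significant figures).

8070 m

Pressure at base of upper layers: 2820×3.71×940 = 9.834×10^6 Pa = 9.834×10^-3 GPa
Remaining pressure to be supplied by marble: 8.180×10^7 − 9.834×10^6 = 7.197×10^7 Pa
Additional depth in marble = 7.197×10^7 Pa / (2720 kg/m³ × 3.71 m/s²) = 7131.5 m
Total depth = 940 m + 7131.5 m = 8071.5 m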